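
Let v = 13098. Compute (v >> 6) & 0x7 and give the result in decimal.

4

v = 11001100101010
Shift right by 6: 11001100
Mask low 3 bits: 100 = 4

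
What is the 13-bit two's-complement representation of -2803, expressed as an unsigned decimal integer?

2803 in 13 bits: 0101011110011
Invert: 1010100001100
Add 1:  1010100001101 = 5389
(Check: 2^13 - 2803 = 8192 - 2803 = 5389.)

5389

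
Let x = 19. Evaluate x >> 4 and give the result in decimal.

19 = 10011
shift right by 4 → 00001 = 1
(equivalently, floor(19 / 16))

1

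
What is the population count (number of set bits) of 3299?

7

3299 = 110011100011
Count the 1s: 1 + 1 + 1 + 1 + 1 + 1 + 1 = 7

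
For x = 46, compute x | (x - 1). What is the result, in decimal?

47

x = 101110 = 46
x - 1 = 101101
OR    = 101111 = 47
(x | (x - 1) sets all bits below the lowest set bit.)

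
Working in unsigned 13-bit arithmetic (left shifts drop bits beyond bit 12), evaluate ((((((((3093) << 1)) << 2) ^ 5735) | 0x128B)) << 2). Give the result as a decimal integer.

6972

3093 = 0110000010101
→ << 1 (mod 2^13) → 1100000101010 = 6186
→ << 2 (mod 2^13) → 0000010101000 = 168
5735 = 1011001100111
→ ^ → 1011011001111 = 5839
0x128B = 1001010001011
→ | → 1011011001111 = 5839
→ << 2 (mod 2^13) → 1101100111100 = 6972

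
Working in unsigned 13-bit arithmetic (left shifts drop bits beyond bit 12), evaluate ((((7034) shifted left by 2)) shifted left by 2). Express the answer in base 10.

7034 = 1101101111010
→ shifted left by 2 (mod 2^13) → 0110111101000 = 3560
→ shifted left by 2 (mod 2^13) → 1011110100000 = 6048

6048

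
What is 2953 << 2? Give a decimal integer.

2953 = 00101110001001
shift left by 2 → 10111000100100 = 11812
(equivalently, 2953 × 2^2 = 2953 × 4)

11812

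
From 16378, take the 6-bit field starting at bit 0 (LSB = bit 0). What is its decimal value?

58

v = 11111111111010
Shift right by 0: 11111111111010
Mask low 6 bits: 111010 = 58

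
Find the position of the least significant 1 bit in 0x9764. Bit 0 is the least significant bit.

0x9764 = 1001011101100100
Trailing zeros: 2, so the lowest set bit is bit 2 (value 4).

2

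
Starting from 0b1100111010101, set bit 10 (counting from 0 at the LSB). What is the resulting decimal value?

7637

x = 1100111010101
bit 10 is currently 0; set it via x | (1 << 10) = x | 1024
→ 1110111010101 = 7637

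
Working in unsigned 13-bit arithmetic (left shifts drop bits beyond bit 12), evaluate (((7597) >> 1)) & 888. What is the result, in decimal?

7597 = 1110110101101
→ >> 1 → 0111011010110 = 3798
888 = 0001101111000
→ & → 0001001010000 = 592

592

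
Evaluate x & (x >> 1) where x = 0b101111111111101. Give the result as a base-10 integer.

4092

x = 101111111111101 = 24573
x>>1 = 010111111111110
AND  = 000111111111100 = 4092
(x & (x >> 1) has a 1 wherever x has two consecutive 1 bits.)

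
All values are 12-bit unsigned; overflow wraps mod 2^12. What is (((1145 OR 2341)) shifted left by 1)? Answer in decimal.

1145 = 010001111001
2341 = 100100100101
→ OR → 110101111101 = 3453
→ shifted left by 1 (mod 2^12) → 101011111010 = 2810

2810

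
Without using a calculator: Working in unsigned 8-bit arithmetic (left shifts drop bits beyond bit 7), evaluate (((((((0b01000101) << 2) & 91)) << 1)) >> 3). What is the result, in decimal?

4

0b01000101 = 01000101
→ << 2 (mod 2^8) → 00010100 = 20
91 = 01011011
→ & → 00010000 = 16
→ << 1 (mod 2^8) → 00100000 = 32
→ >> 3 → 00000100 = 4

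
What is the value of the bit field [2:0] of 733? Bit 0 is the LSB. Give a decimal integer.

5

v = 1011011101
Shift right by 0: 1011011101
Mask low 3 bits: 101 = 5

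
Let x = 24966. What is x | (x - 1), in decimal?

24967

x = 110000110000110 = 24966
x - 1 = 110000110000101
OR    = 110000110000111 = 24967
(x | (x - 1) sets all bits below the lowest set bit.)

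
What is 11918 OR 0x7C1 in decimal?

12239

11918 = 10111010001110
0x7C1 = 00011111000001
 OR → 10111111001111 = 12239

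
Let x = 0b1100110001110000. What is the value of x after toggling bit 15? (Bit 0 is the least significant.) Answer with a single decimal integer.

x = 1100110001110000
bit 15 is currently 1; toggle it via x ^ (1 << 15) = x ^ 32768
→ 0100110001110000 = 19568

19568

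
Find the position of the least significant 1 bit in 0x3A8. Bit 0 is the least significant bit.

3

0x3A8 = 1110101000
Trailing zeros: 3, so the lowest set bit is bit 3 (value 8).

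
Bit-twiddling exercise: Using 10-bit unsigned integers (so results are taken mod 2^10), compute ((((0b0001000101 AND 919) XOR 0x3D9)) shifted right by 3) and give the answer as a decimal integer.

123

0b0001000101 = 0001000101
919 = 1110010111
→ AND → 0000000101 = 5
0x3D9 = 1111011001
→ XOR → 1111011100 = 988
→ shifted right by 3 → 0001111011 = 123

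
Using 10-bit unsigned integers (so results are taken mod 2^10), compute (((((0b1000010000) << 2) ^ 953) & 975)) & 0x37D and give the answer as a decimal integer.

841

0b1000010000 = 1000010000
→ << 2 (mod 2^10) → 0001000000 = 64
953 = 1110111001
→ ^ → 1111111001 = 1017
975 = 1111001111
→ & → 1111001001 = 969
0x37D = 1101111101
→ & → 1101001001 = 841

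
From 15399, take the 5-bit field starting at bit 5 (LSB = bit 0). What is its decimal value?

v = 11110000100111
Shift right by 5: 111100001
Mask low 5 bits: 00001 = 1

1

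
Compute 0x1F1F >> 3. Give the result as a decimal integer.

0x1F1F = 1111100011111
shift right by 3 → 0001111100011 = 995
(equivalently, floor(7967 / 8))

995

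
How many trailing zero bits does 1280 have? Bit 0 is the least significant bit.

1280 = 10100000000
Trailing zeros: 8, so the lowest set bit is bit 8 (value 256).

8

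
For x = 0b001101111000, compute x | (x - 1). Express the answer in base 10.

x = 1101111000 = 888
x - 1 = 1101110111
OR    = 1101111111 = 895
(x | (x - 1) sets all bits below the lowest set bit.)

895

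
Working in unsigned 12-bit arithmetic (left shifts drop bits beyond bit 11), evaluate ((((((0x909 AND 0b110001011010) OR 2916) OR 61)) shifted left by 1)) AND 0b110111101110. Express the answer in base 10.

0x909 = 100100001001
0b110001011010 = 110001011010
→ AND → 100000001000 = 2056
2916 = 101101100100
→ OR → 101101101100 = 2924
61 = 000000111101
→ OR → 101101111101 = 2941
→ shifted left by 1 (mod 2^12) → 011011111010 = 1786
0b110111101110 = 110111101110
→ AND → 010011101010 = 1258

1258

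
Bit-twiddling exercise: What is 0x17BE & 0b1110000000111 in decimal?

0x17BE = 1011110111110
b = 1110000000111
AND → 1010000000110 = 5126

5126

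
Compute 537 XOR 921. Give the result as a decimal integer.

384

537 = 1000011001
921 = 1110011001
XOR → 0110000000 = 384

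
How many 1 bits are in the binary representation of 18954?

18954 = 100101000001010
Count the 1s: 1 + 1 + 1 + 1 + 1 = 5

5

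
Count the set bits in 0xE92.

6

0xE92 = 111010010010
Count the 1s: 1 + 1 + 1 + 1 + 1 + 1 = 6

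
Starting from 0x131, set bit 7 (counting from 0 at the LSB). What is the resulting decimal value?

433

x = 0100110001
bit 7 is currently 0; set it via x | (1 << 7) = x | 128
→ 0110110001 = 433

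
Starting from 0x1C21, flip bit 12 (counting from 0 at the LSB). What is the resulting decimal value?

x = 1110000100001
bit 12 is currently 1; toggle it via x ^ (1 << 12) = x ^ 4096
→ 0110000100001 = 3105

3105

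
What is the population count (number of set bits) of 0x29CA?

0x29CA = 10100111001010
Count the 1s: 1 + 1 + 1 + 1 + 1 + 1 + 1 = 7

7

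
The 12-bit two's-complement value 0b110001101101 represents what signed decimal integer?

pattern = 110001101101 (MSB is 1 ⇒ negative)
Invert: 001110010010, add 1 → 001110010011 = 915, so the value is -915.
(Equivalently: 3181 - 2^12 = 3181 - 4096 = -915.)

-915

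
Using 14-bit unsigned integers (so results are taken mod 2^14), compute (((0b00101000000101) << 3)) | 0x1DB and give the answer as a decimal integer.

4603

0b00101000000101 = 00101000000101
→ << 3 (mod 2^14) → 01000000101000 = 4136
0x1DB = 00000111011011
→ | → 01000111111011 = 4603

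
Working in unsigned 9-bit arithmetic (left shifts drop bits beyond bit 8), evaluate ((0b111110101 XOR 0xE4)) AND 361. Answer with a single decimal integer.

0b111110101 = 111110101
0xE4 = 011100100
→ XOR → 100010001 = 273
361 = 101101001
→ AND → 100000001 = 257

257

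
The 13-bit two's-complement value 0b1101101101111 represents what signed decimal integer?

pattern = 1101101101111 (MSB is 1 ⇒ negative)
Invert: 0010010010000, add 1 → 0010010010001 = 1169, so the value is -1169.
(Equivalently: 7023 - 2^13 = 7023 - 8192 = -1169.)

-1169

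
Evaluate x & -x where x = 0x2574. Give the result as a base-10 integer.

4

x = 10010101110100 = 9588
-x (two's complement) = …01101010001100
AND   = 00000000000100 = 4
(x & -x isolates the lowest set bit of x.)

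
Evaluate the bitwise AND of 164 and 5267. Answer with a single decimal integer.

164 = 0000010100100
5267 = 1010010010011
AND → 0000010000000 = 128

128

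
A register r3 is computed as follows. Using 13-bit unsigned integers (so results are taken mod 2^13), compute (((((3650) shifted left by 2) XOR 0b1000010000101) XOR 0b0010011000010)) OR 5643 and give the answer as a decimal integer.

8015

3650 = 0111001000010
→ shifted left by 2 (mod 2^13) → 1100100001000 = 6408
0b1000010000101 = 1000010000101
→ XOR → 0100110001101 = 2445
0b0010011000010 = 0010011000010
→ XOR → 0110101001111 = 3407
5643 = 1011000001011
→ OR → 1111101001111 = 8015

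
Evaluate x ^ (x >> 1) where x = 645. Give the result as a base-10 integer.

967

x = 1010000101 = 645
x>>1 = 0101000010
XOR  = 1111000111 = 967
(x ^ (x >> 1) gives the standard binary-reflected Gray code of x.)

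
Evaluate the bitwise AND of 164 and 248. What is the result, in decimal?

160

164 = 10100100
248 = 11111000
AND → 10100000 = 160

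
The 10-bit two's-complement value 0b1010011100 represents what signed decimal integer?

pattern = 1010011100 (MSB is 1 ⇒ negative)
Invert: 0101100011, add 1 → 0101100100 = 356, so the value is -356.
(Equivalently: 668 - 2^10 = 668 - 1024 = -356.)

-356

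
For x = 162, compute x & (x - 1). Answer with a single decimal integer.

160

x = 10100010 = 162
x - 1 = 10100001
AND   = 10100000 = 160
(x & (x - 1) clears the lowest set bit of x.)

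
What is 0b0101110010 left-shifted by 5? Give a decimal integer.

11840

x = 00000101110010
shift left by 5 → 10111001000000 = 11840
(equivalently, 370 × 2^5 = 370 × 32)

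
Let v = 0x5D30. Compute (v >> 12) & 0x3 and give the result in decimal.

1

v = 0101110100110000
Shift right by 12: 0101
Mask low 2 bits: 01 = 1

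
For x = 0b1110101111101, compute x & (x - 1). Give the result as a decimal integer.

x = 1110101111101 = 7549
x - 1 = 1110101111100
AND   = 1110101111100 = 7548
(x & (x - 1) clears the lowest set bit of x.)

7548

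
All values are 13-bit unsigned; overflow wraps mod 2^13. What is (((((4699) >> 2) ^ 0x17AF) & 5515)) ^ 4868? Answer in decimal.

525

4699 = 1001001011011
→ >> 2 → 0010010010110 = 1174
0x17AF = 1011110101111
→ ^ → 1001100111001 = 4921
5515 = 1010110001011
→ & → 1000100001001 = 4361
4868 = 1001100000100
→ ^ → 0001000001101 = 525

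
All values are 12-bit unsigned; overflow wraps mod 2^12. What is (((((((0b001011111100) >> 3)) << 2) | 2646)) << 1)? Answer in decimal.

1788

0b001011111100 = 001011111100
→ >> 3 → 000001011111 = 95
→ << 2 (mod 2^12) → 000101111100 = 380
2646 = 101001010110
→ | → 101101111110 = 2942
→ << 1 (mod 2^12) → 011011111100 = 1788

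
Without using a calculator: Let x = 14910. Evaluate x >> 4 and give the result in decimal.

14910 = 11101000111110
shift right by 4 → 00001110100011 = 931
(equivalently, floor(14910 / 16))

931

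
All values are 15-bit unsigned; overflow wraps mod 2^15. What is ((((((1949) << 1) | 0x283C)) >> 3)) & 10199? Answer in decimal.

1479

1949 = 000011110011101
→ << 1 (mod 2^15) → 000111100111010 = 3898
0x283C = 010100000111100
→ | → 010111100111110 = 12094
→ >> 3 → 000010111100111 = 1511
10199 = 010011111010111
→ & → 000010111000111 = 1479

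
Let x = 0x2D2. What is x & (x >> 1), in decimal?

x = 1011010010 = 722
x>>1 = 0101101001
AND  = 0001000000 = 64
(x & (x >> 1) has a 1 wherever x has two consecutive 1 bits.)

64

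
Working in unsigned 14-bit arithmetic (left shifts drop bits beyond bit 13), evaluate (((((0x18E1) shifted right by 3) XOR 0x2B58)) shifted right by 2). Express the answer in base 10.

2577

0x18E1 = 01100011100001
→ shifted right by 3 → 00001100011100 = 796
0x2B58 = 10101101011000
→ XOR → 10100001000100 = 10308
→ shifted right by 2 → 00101000010001 = 2577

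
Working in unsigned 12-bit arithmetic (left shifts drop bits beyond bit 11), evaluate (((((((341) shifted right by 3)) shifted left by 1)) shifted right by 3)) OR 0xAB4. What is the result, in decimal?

2750

341 = 000101010101
→ shifted right by 3 → 000000101010 = 42
→ shifted left by 1 (mod 2^12) → 000001010100 = 84
→ shifted right by 3 → 000000001010 = 10
0xAB4 = 101010110100
→ OR → 101010111110 = 2750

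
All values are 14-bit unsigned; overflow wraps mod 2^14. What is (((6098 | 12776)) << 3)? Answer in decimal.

6098 = 01011111010010
12776 = 11000111101000
→ | → 11011111111010 = 14330
→ << 3 (mod 2^14) → 11111111010000 = 16336

16336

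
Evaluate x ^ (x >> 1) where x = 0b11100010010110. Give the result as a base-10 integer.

9437

x = 11100010010110 = 14486
x>>1 = 01110001001011
XOR  = 10010011011101 = 9437
(x ^ (x >> 1) gives the standard binary-reflected Gray code of x.)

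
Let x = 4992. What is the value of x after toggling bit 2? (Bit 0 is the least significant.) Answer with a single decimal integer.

x = 1001110000000
bit 2 is currently 0; toggle it via x ^ (1 << 2) = x ^ 4
→ 1001110000100 = 4996

4996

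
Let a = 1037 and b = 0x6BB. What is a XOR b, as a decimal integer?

694

1037 = 10000001101
0x6BB = 11010111011
XOR → 01010110110 = 694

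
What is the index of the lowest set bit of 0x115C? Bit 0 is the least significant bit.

0x115C = 1000101011100
Trailing zeros: 2, so the lowest set bit is bit 2 (value 4).

2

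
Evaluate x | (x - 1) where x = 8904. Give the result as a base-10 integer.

x = 10001011001000 = 8904
x - 1 = 10001011000111
OR    = 10001011001111 = 8911
(x | (x - 1) sets all bits below the lowest set bit.)

8911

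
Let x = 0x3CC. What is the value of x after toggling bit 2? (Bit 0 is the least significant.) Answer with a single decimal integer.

x = 01111001100
bit 2 is currently 1; toggle it via x ^ (1 << 2) = x ^ 4
→ 01111001000 = 968

968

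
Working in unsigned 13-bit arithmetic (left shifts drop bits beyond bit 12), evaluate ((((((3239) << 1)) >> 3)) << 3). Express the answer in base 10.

6472

3239 = 0110010100111
→ << 1 (mod 2^13) → 1100101001110 = 6478
→ >> 3 → 0001100101001 = 809
→ << 3 (mod 2^13) → 1100101001000 = 6472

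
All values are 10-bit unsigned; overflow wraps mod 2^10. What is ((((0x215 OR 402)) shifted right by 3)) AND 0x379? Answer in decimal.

0x215 = 1000010101
402 = 0110010010
→ OR → 1110010111 = 919
→ shifted right by 3 → 0001110010 = 114
0x379 = 1101111001
→ AND → 0001110000 = 112

112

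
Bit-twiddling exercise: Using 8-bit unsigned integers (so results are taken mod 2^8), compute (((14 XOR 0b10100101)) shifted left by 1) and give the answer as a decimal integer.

86

14 = 00001110
0b10100101 = 10100101
→ XOR → 10101011 = 171
→ shifted left by 1 (mod 2^8) → 01010110 = 86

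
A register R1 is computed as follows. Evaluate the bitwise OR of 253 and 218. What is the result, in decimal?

253 = 11111101
218 = 11011010
 OR → 11111111 = 255

255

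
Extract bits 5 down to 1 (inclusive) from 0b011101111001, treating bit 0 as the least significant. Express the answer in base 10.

v = 011101111001
Shift right by 1: 01110111100
Mask low 5 bits: 11100 = 28

28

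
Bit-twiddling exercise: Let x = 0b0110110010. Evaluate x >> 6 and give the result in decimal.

6

x = 110110010
shift right by 6 → 000000110 = 6
(equivalently, floor(434 / 64))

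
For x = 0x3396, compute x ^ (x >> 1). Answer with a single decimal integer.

10845

x = 11001110010110 = 13206
x>>1 = 01100111001011
XOR  = 10101001011101 = 10845
(x ^ (x >> 1) gives the standard binary-reflected Gray code of x.)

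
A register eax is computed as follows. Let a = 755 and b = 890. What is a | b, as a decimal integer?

1019

755 = 1011110011
890 = 1101111010
 OR → 1111111011 = 1019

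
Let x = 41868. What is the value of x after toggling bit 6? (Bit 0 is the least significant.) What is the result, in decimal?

x = 1010001110001100
bit 6 is currently 0; toggle it via x ^ (1 << 6) = x ^ 64
→ 1010001111001100 = 41932

41932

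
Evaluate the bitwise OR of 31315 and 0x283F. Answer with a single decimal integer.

31315 = 111101001010011
0x283F = 010100000111111
 OR → 111101001111111 = 31359

31359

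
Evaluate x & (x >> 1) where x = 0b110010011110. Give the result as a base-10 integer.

1038

x = 110010011110 = 3230
x>>1 = 011001001111
AND  = 010000001110 = 1038
(x & (x >> 1) has a 1 wherever x has two consecutive 1 bits.)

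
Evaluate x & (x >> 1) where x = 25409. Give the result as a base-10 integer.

8448

x = 110001101000001 = 25409
x>>1 = 011000110100000
AND  = 010000100000000 = 8448
(x & (x >> 1) has a 1 wherever x has two consecutive 1 bits.)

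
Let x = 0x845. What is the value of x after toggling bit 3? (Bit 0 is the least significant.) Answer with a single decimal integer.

x = 0100001000101
bit 3 is currently 0; toggle it via x ^ (1 << 3) = x ^ 8
→ 0100001001101 = 2125

2125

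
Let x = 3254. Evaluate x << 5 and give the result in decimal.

3254 = 00000110010110110
shift left by 5 → 11001011011000000 = 104128
(equivalently, 3254 × 2^5 = 3254 × 32)

104128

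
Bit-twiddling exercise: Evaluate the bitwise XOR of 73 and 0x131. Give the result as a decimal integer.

376

73 = 001001001
0x131 = 100110001
XOR → 101111000 = 376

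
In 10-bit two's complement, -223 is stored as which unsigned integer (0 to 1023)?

801

223 in 10 bits: 0011011111
Invert: 1100100000
Add 1:  1100100001 = 801
(Check: 2^10 - 223 = 1024 - 223 = 801.)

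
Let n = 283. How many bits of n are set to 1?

5

283 = 100011011
Count the 1s: 1 + 1 + 1 + 1 + 1 = 5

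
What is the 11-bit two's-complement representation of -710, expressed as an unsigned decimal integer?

710 in 11 bits: 01011000110
Invert: 10100111001
Add 1:  10100111010 = 1338
(Check: 2^11 - 710 = 2048 - 710 = 1338.)

1338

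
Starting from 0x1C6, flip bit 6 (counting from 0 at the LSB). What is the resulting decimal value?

390

x = 0111000110
bit 6 is currently 1; toggle it via x ^ (1 << 6) = x ^ 64
→ 0110000110 = 390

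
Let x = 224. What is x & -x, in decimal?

x = 11100000 = 224
-x (two's complement) = …00100000
AND   = 00100000 = 32
(x & -x isolates the lowest set bit of x.)

32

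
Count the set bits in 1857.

5

1857 = 11101000001
Count the 1s: 1 + 1 + 1 + 1 + 1 = 5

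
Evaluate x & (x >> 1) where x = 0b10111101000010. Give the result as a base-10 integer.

1792

x = 10111101000010 = 12098
x>>1 = 01011110100001
AND  = 00011100000000 = 1792
(x & (x >> 1) has a 1 wherever x has two consecutive 1 bits.)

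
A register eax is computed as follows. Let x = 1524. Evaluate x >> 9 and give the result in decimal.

1524 = 10111110100
shift right by 9 → 00000000010 = 2
(equivalently, floor(1524 / 512))

2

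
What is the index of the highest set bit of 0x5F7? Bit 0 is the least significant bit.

10

0x5F7 = 10111110111
The topmost 1 is at position 10 (since 2^10 = 1024 ≤ 1527 < 2048).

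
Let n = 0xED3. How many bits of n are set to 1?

8

0xED3 = 111011010011
Count the 1s: 1 + 1 + 1 + 1 + 1 + 1 + 1 + 1 = 8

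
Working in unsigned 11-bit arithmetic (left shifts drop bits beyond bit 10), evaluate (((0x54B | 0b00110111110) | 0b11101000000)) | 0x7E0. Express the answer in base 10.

0x54B = 10101001011
0b00110111110 = 00110111110
→ | → 10111111111 = 1535
0b11101000000 = 11101000000
→ | → 11111111111 = 2047
0x7E0 = 11111100000
→ | → 11111111111 = 2047

2047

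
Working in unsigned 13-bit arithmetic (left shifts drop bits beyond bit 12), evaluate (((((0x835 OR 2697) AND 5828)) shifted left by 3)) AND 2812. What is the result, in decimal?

32

0x835 = 0100000110101
2697 = 0101010001001
→ OR → 0101010111101 = 2749
5828 = 1011011000100
→ AND → 0001010000100 = 644
→ shifted left by 3 (mod 2^13) → 1010000100000 = 5152
2812 = 0101011111100
→ AND → 0000000100000 = 32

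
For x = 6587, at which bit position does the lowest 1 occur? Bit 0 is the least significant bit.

0

6587 = 1100110111011
Trailing zeros: 0, so the lowest set bit is bit 0 (value 1).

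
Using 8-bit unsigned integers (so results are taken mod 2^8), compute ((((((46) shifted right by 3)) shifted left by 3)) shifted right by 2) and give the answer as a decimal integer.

46 = 00101110
→ shifted right by 3 → 00000101 = 5
→ shifted left by 3 (mod 2^8) → 00101000 = 40
→ shifted right by 2 → 00001010 = 10

10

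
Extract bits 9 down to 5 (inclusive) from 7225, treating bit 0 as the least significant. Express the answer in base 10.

1

v = 1110000111001
Shift right by 5: 11100001
Mask low 5 bits: 00001 = 1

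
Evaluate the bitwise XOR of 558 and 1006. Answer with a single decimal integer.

448

558 = 1000101110
1006 = 1111101110
XOR → 0111000000 = 448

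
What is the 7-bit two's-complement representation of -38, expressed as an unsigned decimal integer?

38 in 7 bits: 0100110
Invert: 1011001
Add 1:  1011010 = 90
(Check: 2^7 - 38 = 128 - 38 = 90.)

90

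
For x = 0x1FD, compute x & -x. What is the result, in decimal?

1

x = 111111101 = 509
-x (two's complement) = …000000011
AND   = 000000001 = 1
(x & -x isolates the lowest set bit of x.)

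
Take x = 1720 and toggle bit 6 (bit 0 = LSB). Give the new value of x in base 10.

x = 11010111000
bit 6 is currently 0; toggle it via x ^ (1 << 6) = x ^ 64
→ 11011111000 = 1784

1784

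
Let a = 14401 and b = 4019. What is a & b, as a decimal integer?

2049

14401 = 11100001000001
4019 = 00111110110011
AND → 00100000000001 = 2049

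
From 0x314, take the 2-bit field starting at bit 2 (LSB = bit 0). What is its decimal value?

1

v = 1100010100
Shift right by 2: 11000101
Mask low 2 bits: 01 = 1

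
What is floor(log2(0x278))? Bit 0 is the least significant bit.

0x278 = 1001111000
The topmost 1 is at position 9 (since 2^9 = 512 ≤ 632 < 1024).

9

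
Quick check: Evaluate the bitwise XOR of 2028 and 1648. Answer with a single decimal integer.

2028 = 11111101100
1648 = 11001110000
XOR → 00110011100 = 412

412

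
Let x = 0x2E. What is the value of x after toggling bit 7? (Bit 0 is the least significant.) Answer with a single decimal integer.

174

x = 00101110
bit 7 is currently 0; toggle it via x ^ (1 << 7) = x ^ 128
→ 10101110 = 174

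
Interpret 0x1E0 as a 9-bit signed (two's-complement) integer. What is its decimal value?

-32

pattern = 111100000 (MSB is 1 ⇒ negative)
Invert: 000011111, add 1 → 000100000 = 32, so the value is -32.
(Equivalently: 480 - 2^9 = 480 - 512 = -32.)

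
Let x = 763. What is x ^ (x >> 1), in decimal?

x = 1011111011 = 763
x>>1 = 0101111101
XOR  = 1110000110 = 902
(x ^ (x >> 1) gives the standard binary-reflected Gray code of x.)

902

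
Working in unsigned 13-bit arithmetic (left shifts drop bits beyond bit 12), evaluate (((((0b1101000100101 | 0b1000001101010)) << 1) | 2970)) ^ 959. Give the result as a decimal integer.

0b1101000100101 = 1101000100101
0b1000001101010 = 1000001101010
→ | → 1101001101111 = 6767
→ << 1 (mod 2^13) → 1010011011110 = 5342
2970 = 0101110011010
→ | → 1111111011110 = 8158
959 = 0001110111111
→ ^ → 1110001100001 = 7265

7265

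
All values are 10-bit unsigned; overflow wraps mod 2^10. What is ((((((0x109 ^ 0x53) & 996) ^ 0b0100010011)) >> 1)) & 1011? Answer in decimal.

0x109 = 0100001001
0x53 = 0001010011
→ ^ → 0101011010 = 346
996 = 1111100100
→ & → 0101000000 = 320
0b0100010011 = 0100010011
→ ^ → 0001010011 = 83
→ >> 1 → 0000101001 = 41
1011 = 1111110011
→ & → 0000100001 = 33

33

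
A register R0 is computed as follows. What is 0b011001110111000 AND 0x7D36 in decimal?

a = 011001110111000
0x7D36 = 111110100110110
AND → 011000100110000 = 12592

12592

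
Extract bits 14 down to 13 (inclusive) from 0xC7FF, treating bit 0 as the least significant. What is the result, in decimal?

v = 1100011111111111
Shift right by 13: 110
Mask low 2 bits: 10 = 2

2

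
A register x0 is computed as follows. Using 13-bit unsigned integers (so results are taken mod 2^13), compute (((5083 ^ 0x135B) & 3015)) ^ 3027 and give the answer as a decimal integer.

2899

5083 = 1001111011011
0x135B = 1001101011011
→ ^ → 0000010000000 = 128
3015 = 0101111000111
→ & → 0000010000000 = 128
3027 = 0101111010011
→ ^ → 0101101010011 = 2899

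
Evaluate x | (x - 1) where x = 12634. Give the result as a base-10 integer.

12635

x = 11000101011010 = 12634
x - 1 = 11000101011001
OR    = 11000101011011 = 12635
(x | (x - 1) sets all bits below the lowest set bit.)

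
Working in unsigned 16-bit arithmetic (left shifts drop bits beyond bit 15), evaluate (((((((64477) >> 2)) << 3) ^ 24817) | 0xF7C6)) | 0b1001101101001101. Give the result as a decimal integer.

65487

64477 = 1111101111011101
→ >> 2 → 0011111011110111 = 16119
→ << 3 (mod 2^16) → 1111011110111000 = 63416
24817 = 0110000011110001
→ ^ → 1001011101001001 = 38729
0xF7C6 = 1111011111000110
→ | → 1111011111001111 = 63439
0b1001101101001101 = 1001101101001101
→ | → 1111111111001111 = 65487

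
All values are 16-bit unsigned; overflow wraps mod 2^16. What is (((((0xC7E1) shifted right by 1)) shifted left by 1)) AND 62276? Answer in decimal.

49984

0xC7E1 = 1100011111100001
→ shifted right by 1 → 0110001111110000 = 25584
→ shifted left by 1 (mod 2^16) → 1100011111100000 = 51168
62276 = 1111001101000100
→ AND → 1100001101000000 = 49984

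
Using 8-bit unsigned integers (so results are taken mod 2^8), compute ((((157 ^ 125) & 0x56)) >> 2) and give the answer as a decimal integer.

16

157 = 10011101
125 = 01111101
→ ^ → 11100000 = 224
0x56 = 01010110
→ & → 01000000 = 64
→ >> 2 → 00010000 = 16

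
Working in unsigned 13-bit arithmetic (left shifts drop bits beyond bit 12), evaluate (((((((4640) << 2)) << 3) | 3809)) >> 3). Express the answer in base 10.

476

4640 = 1001000100000
→ << 2 (mod 2^13) → 0100010000000 = 2176
→ << 3 (mod 2^13) → 0010000000000 = 1024
3809 = 0111011100001
→ | → 0111011100001 = 3809
→ >> 3 → 0000111011100 = 476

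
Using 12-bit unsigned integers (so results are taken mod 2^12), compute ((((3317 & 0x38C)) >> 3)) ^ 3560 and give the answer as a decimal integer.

3576

3317 = 110011110101
0x38C = 001110001100
→ & → 000010000100 = 132
→ >> 3 → 000000010000 = 16
3560 = 110111101000
→ ^ → 110111111000 = 3576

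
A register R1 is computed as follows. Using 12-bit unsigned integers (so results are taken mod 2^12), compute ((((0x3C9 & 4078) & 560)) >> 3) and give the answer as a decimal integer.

0x3C9 = 001111001001
4078 = 111111101110
→ & → 001111001000 = 968
560 = 001000110000
→ & → 001000000000 = 512
→ >> 3 → 000001000000 = 64

64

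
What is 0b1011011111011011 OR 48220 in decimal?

49119

a = 1011011111011011
48220 = 1011110001011100
 OR → 1011111111011111 = 49119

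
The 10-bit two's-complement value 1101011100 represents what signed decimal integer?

-164

pattern = 1101011100 (MSB is 1 ⇒ negative)
Invert: 0010100011, add 1 → 0010100100 = 164, so the value is -164.
(Equivalently: 860 - 2^10 = 860 - 1024 = -164.)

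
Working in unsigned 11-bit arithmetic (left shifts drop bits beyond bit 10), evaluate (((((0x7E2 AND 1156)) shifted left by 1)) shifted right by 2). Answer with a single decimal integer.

64

0x7E2 = 11111100010
1156 = 10010000100
→ AND → 10010000000 = 1152
→ shifted left by 1 (mod 2^11) → 00100000000 = 256
→ shifted right by 2 → 00001000000 = 64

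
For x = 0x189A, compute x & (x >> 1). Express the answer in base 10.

2056

x = 1100010011010 = 6298
x>>1 = 0110001001101
AND  = 0100000001000 = 2056
(x & (x >> 1) has a 1 wherever x has two consecutive 1 bits.)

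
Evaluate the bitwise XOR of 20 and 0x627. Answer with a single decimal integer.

20 = 00000010100
0x627 = 11000100111
XOR → 11000110011 = 1587

1587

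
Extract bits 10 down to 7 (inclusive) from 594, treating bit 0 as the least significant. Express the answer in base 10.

4

v = 001001010010
Shift right by 7: 00100
Mask low 4 bits: 0100 = 4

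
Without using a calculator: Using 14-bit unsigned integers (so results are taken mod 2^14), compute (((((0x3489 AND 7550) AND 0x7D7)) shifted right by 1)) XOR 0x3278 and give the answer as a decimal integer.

0x3489 = 11010010001001
7550 = 01110101111110
→ AND → 01010000001000 = 5128
0x7D7 = 00011111010111
→ AND → 00010000000000 = 1024
→ shifted right by 1 → 00001000000000 = 512
0x3278 = 11001001111000
→ XOR → 11000001111000 = 12408

12408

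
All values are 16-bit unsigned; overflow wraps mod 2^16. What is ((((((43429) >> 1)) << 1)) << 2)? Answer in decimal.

42640

43429 = 1010100110100101
→ >> 1 → 0101010011010010 = 21714
→ << 1 (mod 2^16) → 1010100110100100 = 43428
→ << 2 (mod 2^16) → 1010011010010000 = 42640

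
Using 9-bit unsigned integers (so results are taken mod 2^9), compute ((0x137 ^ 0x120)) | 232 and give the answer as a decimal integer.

0x137 = 100110111
0x120 = 100100000
→ ^ → 000010111 = 23
232 = 011101000
→ | → 011111111 = 255

255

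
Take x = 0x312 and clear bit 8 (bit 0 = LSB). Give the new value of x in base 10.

530

x = 01100010010
bit 8 is currently 1; clear it via x & ~(1 << 8) = x & ~256
→ 01000010010 = 530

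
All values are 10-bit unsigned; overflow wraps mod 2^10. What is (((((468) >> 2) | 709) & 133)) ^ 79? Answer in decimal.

468 = 0111010100
→ >> 2 → 0001110101 = 117
709 = 1011000101
→ | → 1011110101 = 757
133 = 0010000101
→ & → 0010000101 = 133
79 = 0001001111
→ ^ → 0011001010 = 202

202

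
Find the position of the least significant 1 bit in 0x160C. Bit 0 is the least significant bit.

0x160C = 1011000001100
Trailing zeros: 2, so the lowest set bit is bit 2 (value 4).

2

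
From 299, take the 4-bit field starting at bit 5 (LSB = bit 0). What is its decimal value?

v = 100101011
Shift right by 5: 1001
Mask low 4 bits: 1001 = 9

9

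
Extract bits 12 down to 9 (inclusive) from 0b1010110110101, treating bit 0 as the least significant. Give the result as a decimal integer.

v = 1010110110101
Shift right by 9: 1010
Mask low 4 bits: 1010 = 10

10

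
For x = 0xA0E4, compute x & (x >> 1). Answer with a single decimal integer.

96

x = 1010000011100100 = 41188
x>>1 = 0101000001110010
AND  = 0000000001100000 = 96
(x & (x >> 1) has a 1 wherever x has two consecutive 1 bits.)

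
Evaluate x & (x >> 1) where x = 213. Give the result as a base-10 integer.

64

x = 11010101 = 213
x>>1 = 01101010
AND  = 01000000 = 64
(x & (x >> 1) has a 1 wherever x has two consecutive 1 bits.)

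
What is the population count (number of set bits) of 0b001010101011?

6

n = 1010101011
Count the 1s: 1 + 1 + 1 + 1 + 1 + 1 = 6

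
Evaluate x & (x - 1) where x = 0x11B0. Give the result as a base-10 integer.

4512

x = 1000110110000 = 4528
x - 1 = 1000110101111
AND   = 1000110100000 = 4512
(x & (x - 1) clears the lowest set bit of x.)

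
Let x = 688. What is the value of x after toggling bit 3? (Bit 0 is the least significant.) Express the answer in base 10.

x = 1010110000
bit 3 is currently 0; toggle it via x ^ (1 << 3) = x ^ 8
→ 1010111000 = 696

696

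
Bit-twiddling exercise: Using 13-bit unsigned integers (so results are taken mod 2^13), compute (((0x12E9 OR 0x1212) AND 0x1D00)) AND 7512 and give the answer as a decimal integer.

0x12E9 = 1001011101001
0x1212 = 1001000010010
→ OR → 1001011111011 = 4859
0x1D00 = 1110100000000
→ AND → 1000000000000 = 4096
7512 = 1110101011000
→ AND → 1000000000000 = 4096

4096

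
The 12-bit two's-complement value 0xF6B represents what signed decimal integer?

-149

pattern = 111101101011 (MSB is 1 ⇒ negative)
Invert: 000010010100, add 1 → 000010010101 = 149, so the value is -149.
(Equivalently: 3947 - 2^12 = 3947 - 4096 = -149.)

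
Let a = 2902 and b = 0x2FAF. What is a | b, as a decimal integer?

12287

2902 = 00101101010110
0x2FAF = 10111110101111
 OR → 10111111111111 = 12287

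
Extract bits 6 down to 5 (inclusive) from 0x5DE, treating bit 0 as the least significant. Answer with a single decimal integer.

v = 010111011110
Shift right by 5: 0101110
Mask low 2 bits: 10 = 2

2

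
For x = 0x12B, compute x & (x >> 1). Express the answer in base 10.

1

x = 100101011 = 299
x>>1 = 010010101
AND  = 000000001 = 1
(x & (x >> 1) has a 1 wherever x has two consecutive 1 bits.)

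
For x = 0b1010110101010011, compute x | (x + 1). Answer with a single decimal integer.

44375

x = 1010110101010011 = 44371
x + 1 = 1010110101010100
OR    = 1010110101010111 = 44375
(x | (x + 1) sets the lowest cleared bit.)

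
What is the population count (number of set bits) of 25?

25 = 11001
Count the 1s: 1 + 1 + 1 = 3

3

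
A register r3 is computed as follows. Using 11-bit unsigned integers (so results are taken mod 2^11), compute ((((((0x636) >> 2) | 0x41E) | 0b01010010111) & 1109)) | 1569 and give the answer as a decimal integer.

1589

0x636 = 11000110110
→ >> 2 → 00110001101 = 397
0x41E = 10000011110
→ | → 10110011111 = 1439
0b01010010111 = 01010010111
→ | → 11110011111 = 1951
1109 = 10001010101
→ & → 10000010101 = 1045
1569 = 11000100001
→ | → 11000110101 = 1589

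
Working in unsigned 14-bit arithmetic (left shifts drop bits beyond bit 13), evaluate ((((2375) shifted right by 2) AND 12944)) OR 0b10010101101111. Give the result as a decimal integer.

2375 = 00100101000111
→ shifted right by 2 → 00001001010001 = 593
12944 = 11001010010000
→ AND → 00001000010000 = 528
0b10010101101111 = 10010101101111
→ OR → 10011101111111 = 10111

10111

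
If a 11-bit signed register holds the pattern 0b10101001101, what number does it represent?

pattern = 10101001101 (MSB is 1 ⇒ negative)
Invert: 01010110010, add 1 → 01010110011 = 691, so the value is -691.
(Equivalently: 1357 - 2^11 = 1357 - 2048 = -691.)

-691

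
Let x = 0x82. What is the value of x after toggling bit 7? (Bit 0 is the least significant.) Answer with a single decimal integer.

x = 0010000010
bit 7 is currently 1; toggle it via x ^ (1 << 7) = x ^ 128
→ 0000000010 = 2

2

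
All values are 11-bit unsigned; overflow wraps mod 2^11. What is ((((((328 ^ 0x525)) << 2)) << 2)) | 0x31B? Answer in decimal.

328 = 00101001000
0x525 = 10100100101
→ ^ → 10001101101 = 1133
→ << 2 (mod 2^11) → 00110110100 = 436
→ << 2 (mod 2^11) → 11011010000 = 1744
0x31B = 01100011011
→ | → 11111011011 = 2011

2011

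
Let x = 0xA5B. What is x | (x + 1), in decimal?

2655

x = 101001011011 = 2651
x + 1 = 101001011100
OR    = 101001011111 = 2655
(x | (x + 1) sets the lowest cleared bit.)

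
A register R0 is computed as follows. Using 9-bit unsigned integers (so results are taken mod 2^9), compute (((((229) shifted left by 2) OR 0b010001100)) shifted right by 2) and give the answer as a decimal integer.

229 = 011100101
→ shifted left by 2 (mod 2^9) → 110010100 = 404
0b010001100 = 010001100
→ OR → 110011100 = 412
→ shifted right by 2 → 001100111 = 103

103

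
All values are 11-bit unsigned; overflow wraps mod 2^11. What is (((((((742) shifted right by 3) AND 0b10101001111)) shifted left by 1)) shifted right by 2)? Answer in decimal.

742 = 01011100110
→ shifted right by 3 → 00001011100 = 92
0b10101001111 = 10101001111
→ AND → 00001001100 = 76
→ shifted left by 1 (mod 2^11) → 00010011000 = 152
→ shifted right by 2 → 00000100110 = 38

38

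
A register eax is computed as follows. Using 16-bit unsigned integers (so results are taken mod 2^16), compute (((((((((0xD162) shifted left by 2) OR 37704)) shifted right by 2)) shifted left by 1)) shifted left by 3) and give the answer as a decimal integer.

24352

0xD162 = 1101000101100010
→ shifted left by 2 (mod 2^16) → 0100010110001000 = 17800
37704 = 1001001101001000
→ OR → 1101011111001000 = 55240
→ shifted right by 2 → 0011010111110010 = 13810
→ shifted left by 1 (mod 2^16) → 0110101111100100 = 27620
→ shifted left by 3 (mod 2^16) → 0101111100100000 = 24352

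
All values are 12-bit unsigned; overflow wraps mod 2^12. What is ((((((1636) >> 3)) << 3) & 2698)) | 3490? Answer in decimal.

4002

1636 = 011001100100
→ >> 3 → 000011001100 = 204
→ << 3 (mod 2^12) → 011001100000 = 1632
2698 = 101010001010
→ & → 001000000000 = 512
3490 = 110110100010
→ | → 111110100010 = 4002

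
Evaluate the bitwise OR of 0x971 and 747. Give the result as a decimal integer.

3067

0x971 = 100101110001
747 = 001011101011
 OR → 101111111011 = 3067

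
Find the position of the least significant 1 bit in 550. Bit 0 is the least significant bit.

1

550 = 1000100110
Trailing zeros: 1, so the lowest set bit is bit 1 (value 2).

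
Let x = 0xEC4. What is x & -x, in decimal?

x = 111011000100 = 3780
-x (two's complement) = …000100111100
AND   = 000000000100 = 4
(x & -x isolates the lowest set bit of x.)

4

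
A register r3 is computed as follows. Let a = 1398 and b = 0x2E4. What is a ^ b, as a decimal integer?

1938

1398 = 10101110110
0x2E4 = 01011100100
XOR → 11110010010 = 1938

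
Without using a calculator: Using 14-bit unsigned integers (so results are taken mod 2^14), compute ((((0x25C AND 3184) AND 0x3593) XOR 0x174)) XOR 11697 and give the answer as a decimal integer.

11477

0x25C = 00001001011100
3184 = 00110001110000
→ AND → 00000001010000 = 80
0x3593 = 11010110010011
→ AND → 00000000010000 = 16
0x174 = 00000101110100
→ XOR → 00000101100100 = 356
11697 = 10110110110001
→ XOR → 10110011010101 = 11477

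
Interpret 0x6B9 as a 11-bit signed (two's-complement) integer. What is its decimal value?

pattern = 11010111001 (MSB is 1 ⇒ negative)
Invert: 00101000110, add 1 → 00101000111 = 327, so the value is -327.
(Equivalently: 1721 - 2^11 = 1721 - 2048 = -327.)

-327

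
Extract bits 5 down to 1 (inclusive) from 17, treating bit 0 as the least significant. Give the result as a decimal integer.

8

v = 000010001
Shift right by 1: 00001000
Mask low 5 bits: 01000 = 8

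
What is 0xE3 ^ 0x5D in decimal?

0xE3 = 11100011
0x5D = 01011101
XOR → 10111110 = 190

190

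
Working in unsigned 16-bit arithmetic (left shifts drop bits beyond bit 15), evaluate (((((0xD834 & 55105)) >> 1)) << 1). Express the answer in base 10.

53248

0xD834 = 1101100000110100
55105 = 1101011101000001
→ & → 1101000000000000 = 53248
→ >> 1 → 0110100000000000 = 26624
→ << 1 (mod 2^16) → 1101000000000000 = 53248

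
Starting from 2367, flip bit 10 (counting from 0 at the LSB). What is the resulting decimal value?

x = 0100100111111
bit 10 is currently 0; toggle it via x ^ (1 << 10) = x ^ 1024
→ 0110100111111 = 3391

3391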